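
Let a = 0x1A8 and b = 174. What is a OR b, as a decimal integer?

0x1A8 = 110101000
174 = 010101110
 OR → 110101110 = 430

430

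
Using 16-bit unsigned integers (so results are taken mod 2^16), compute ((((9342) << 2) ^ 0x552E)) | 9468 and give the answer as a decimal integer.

9342 = 0010010001111110
→ << 2 (mod 2^16) → 1001000111111000 = 37368
0x552E = 0101010100101110
→ ^ → 1100010011010110 = 50390
9468 = 0010010011111100
→ | → 1110010011111110 = 58622

58622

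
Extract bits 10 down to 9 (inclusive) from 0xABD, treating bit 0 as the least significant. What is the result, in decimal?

v = 000101010111101
Shift right by 9: 000101
Mask low 2 bits: 01 = 1

1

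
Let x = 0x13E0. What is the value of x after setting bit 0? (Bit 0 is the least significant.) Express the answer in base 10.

x = 1001111100000
bit 0 is currently 0; set it via x | (1 << 0) = x | 1
→ 1001111100001 = 5089

5089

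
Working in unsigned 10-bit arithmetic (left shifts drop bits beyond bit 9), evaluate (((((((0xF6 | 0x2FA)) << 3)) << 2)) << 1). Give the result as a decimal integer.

896

0xF6 = 0011110110
0x2FA = 1011111010
→ | → 1011111110 = 766
→ << 3 (mod 2^10) → 1111110000 = 1008
→ << 2 (mod 2^10) → 1111000000 = 960
→ << 1 (mod 2^10) → 1110000000 = 896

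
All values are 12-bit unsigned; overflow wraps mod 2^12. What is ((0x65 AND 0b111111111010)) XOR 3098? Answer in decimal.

3194

0x65 = 000001100101
0b111111111010 = 111111111010
→ AND → 000001100000 = 96
3098 = 110000011010
→ XOR → 110001111010 = 3194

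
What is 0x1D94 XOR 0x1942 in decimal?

1238

0x1D94 = 1110110010100
0x1942 = 1100101000010
XOR → 0010011010110 = 1238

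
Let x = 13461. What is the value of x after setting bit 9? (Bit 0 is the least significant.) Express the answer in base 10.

x = 11010010010101
bit 9 is currently 0; set it via x | (1 << 9) = x | 512
→ 11011010010101 = 13973

13973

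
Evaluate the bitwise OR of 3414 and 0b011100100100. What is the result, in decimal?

3958

3414 = 110101010110
b = 011100100100
 OR → 111101110110 = 3958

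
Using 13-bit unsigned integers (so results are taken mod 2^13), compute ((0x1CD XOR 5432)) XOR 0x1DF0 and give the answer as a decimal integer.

0x1CD = 0000111001101
5432 = 1010100111000
→ XOR → 1010011110101 = 5365
0x1DF0 = 1110111110000
→ XOR → 0100100000101 = 2309

2309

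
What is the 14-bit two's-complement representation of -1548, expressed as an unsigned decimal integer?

1548 in 14 bits: 00011000001100
Invert: 11100111110011
Add 1:  11100111110100 = 14836
(Check: 2^14 - 1548 = 16384 - 1548 = 14836.)

14836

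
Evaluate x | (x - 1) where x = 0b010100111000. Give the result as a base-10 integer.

1343

x = 10100111000 = 1336
x - 1 = 10100110111
OR    = 10100111111 = 1343
(x | (x - 1) sets all bits below the lowest set bit.)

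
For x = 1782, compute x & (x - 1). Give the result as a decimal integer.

x = 11011110110 = 1782
x - 1 = 11011110101
AND   = 11011110100 = 1780
(x & (x - 1) clears the lowest set bit of x.)

1780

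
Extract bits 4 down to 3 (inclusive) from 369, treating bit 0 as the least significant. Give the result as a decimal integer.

2

v = 000101110001
Shift right by 3: 000101110
Mask low 2 bits: 10 = 2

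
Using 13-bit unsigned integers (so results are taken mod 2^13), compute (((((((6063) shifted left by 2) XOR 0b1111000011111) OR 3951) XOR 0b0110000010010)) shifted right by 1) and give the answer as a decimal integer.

510

6063 = 1011110101111
→ shifted left by 2 (mod 2^13) → 1111010111100 = 7868
0b1111000011111 = 1111000011111
→ XOR → 0000010100011 = 163
3951 = 0111101101111
→ OR → 0111111101111 = 4079
0b0110000010010 = 0110000010010
→ XOR → 0001111111101 = 1021
→ shifted right by 1 → 0000111111110 = 510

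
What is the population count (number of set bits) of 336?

3

336 = 101010000
Count the 1s: 1 + 1 + 1 = 3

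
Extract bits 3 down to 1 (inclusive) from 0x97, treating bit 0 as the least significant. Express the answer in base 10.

v = 010010111
Shift right by 1: 01001011
Mask low 3 bits: 011 = 3

3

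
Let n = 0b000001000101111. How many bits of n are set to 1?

6

n = 1000101111
Count the 1s: 1 + 1 + 1 + 1 + 1 + 1 = 6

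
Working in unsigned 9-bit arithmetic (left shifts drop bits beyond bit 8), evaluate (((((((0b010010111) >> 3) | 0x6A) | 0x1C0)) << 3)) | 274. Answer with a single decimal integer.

466

0b010010111 = 010010111
→ >> 3 → 000010010 = 18
0x6A = 001101010
→ | → 001111010 = 122
0x1C0 = 111000000
→ | → 111111010 = 506
→ << 3 (mod 2^9) → 111010000 = 464
274 = 100010010
→ | → 111010010 = 466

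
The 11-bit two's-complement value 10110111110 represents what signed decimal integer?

pattern = 10110111110 (MSB is 1 ⇒ negative)
Invert: 01001000001, add 1 → 01001000010 = 578, so the value is -578.
(Equivalently: 1470 - 2^11 = 1470 - 2048 = -578.)

-578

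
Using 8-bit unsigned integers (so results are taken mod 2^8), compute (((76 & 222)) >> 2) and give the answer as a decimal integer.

76 = 01001100
222 = 11011110
→ & → 01001100 = 76
→ >> 2 → 00010011 = 19

19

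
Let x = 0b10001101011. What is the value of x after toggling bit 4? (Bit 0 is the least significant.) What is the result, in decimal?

1147

x = 10001101011
bit 4 is currently 0; toggle it via x ^ (1 << 4) = x ^ 16
→ 10001111011 = 1147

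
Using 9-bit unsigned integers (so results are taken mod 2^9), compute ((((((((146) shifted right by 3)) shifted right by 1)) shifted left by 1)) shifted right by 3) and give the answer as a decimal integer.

146 = 010010010
→ shifted right by 3 → 000010010 = 18
→ shifted right by 1 → 000001001 = 9
→ shifted left by 1 (mod 2^9) → 000010010 = 18
→ shifted right by 3 → 000000010 = 2

2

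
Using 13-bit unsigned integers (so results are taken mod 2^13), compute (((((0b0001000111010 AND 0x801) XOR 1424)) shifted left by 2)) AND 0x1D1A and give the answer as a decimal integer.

5120

0b0001000111010 = 0001000111010
0x801 = 0100000000001
→ AND → 0000000000000 = 0
1424 = 0010110010000
→ XOR → 0010110010000 = 1424
→ shifted left by 2 (mod 2^13) → 1011001000000 = 5696
0x1D1A = 1110100011010
→ AND → 1010000000000 = 5120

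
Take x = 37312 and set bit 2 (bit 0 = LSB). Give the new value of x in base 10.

37316

x = 1001000111000000
bit 2 is currently 0; set it via x | (1 << 2) = x | 4
→ 1001000111000100 = 37316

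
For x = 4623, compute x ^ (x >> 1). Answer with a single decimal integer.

x = 1001000001111 = 4623
x>>1 = 0100100000111
XOR  = 1101100001000 = 6920
(x ^ (x >> 1) gives the standard binary-reflected Gray code of x.)

6920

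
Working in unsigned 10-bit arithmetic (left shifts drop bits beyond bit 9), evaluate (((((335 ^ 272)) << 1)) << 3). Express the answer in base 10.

496

335 = 0101001111
272 = 0100010000
→ ^ → 0001011111 = 95
→ << 1 (mod 2^10) → 0010111110 = 190
→ << 3 (mod 2^10) → 0111110000 = 496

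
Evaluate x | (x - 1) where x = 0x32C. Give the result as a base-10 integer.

815

x = 1100101100 = 812
x - 1 = 1100101011
OR    = 1100101111 = 815
(x | (x - 1) sets all bits below the lowest set bit.)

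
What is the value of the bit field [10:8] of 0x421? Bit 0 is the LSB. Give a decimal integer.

v = 10000100001
Shift right by 8: 100
Mask low 3 bits: 100 = 4

4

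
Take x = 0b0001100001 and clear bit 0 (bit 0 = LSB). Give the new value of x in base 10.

96

x = 0001100001
bit 0 is currently 1; clear it via x & ~(1 << 0) = x & ~1
→ 0001100000 = 96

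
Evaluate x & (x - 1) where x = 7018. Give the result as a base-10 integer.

x = 1101101101010 = 7018
x - 1 = 1101101101001
AND   = 1101101101000 = 7016
(x & (x - 1) clears the lowest set bit of x.)

7016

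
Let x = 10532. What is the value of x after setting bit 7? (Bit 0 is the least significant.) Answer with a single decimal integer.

x = 10100100100100
bit 7 is currently 0; set it via x | (1 << 7) = x | 128
→ 10100110100100 = 10660

10660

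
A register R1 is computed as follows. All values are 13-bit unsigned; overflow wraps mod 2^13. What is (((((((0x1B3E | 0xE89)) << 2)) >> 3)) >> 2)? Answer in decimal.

0x1B3E = 1101100111110
0xE89 = 0111010001001
→ | → 1111110111111 = 8127
→ << 2 (mod 2^13) → 1111011111100 = 7932
→ >> 3 → 0001111011111 = 991
→ >> 2 → 0000011110111 = 247

247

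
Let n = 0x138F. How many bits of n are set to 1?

0x138F = 1001110001111
Count the 1s: 1 + 1 + 1 + 1 + 1 + 1 + 1 + 1 = 8

8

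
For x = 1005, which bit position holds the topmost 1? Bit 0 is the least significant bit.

1005 = 1111101101
The topmost 1 is at position 9 (since 2^9 = 512 ≤ 1005 < 1024).

9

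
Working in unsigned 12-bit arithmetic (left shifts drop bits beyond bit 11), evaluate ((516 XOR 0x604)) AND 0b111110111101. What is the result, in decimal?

1024

516 = 001000000100
0x604 = 011000000100
→ XOR → 010000000000 = 1024
0b111110111101 = 111110111101
→ AND → 010000000000 = 1024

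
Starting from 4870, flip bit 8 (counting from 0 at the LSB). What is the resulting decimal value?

4614

x = 01001100000110
bit 8 is currently 1; toggle it via x ^ (1 << 8) = x ^ 256
→ 01001000000110 = 4614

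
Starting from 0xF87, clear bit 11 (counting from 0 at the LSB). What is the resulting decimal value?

1927

x = 111110000111
bit 11 is currently 1; clear it via x & ~(1 << 11) = x & ~2048
→ 011110000111 = 1927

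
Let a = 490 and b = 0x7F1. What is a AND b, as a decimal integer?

490 = 00111101010
0x7F1 = 11111110001
AND → 00111100000 = 480

480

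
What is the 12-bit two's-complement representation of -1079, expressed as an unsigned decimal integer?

3017

1079 in 12 bits: 010000110111
Invert: 101111001000
Add 1:  101111001001 = 3017
(Check: 2^12 - 1079 = 4096 - 1079 = 3017.)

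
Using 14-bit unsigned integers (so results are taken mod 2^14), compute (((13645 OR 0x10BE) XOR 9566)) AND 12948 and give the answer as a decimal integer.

13645 = 11010101001101
0x10BE = 01000010111110
→ OR → 11010111111111 = 13823
9566 = 10010101011110
→ XOR → 01000010100001 = 4257
12948 = 11001010010100
→ AND → 01000010000000 = 4224

4224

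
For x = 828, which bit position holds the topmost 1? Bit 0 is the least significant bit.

828 = 1100111100
The topmost 1 is at position 9 (since 2^9 = 512 ≤ 828 < 1024).

9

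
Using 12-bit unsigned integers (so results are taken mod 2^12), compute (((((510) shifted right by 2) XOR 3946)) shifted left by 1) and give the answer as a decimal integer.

510 = 000111111110
→ shifted right by 2 → 000001111111 = 127
3946 = 111101101010
→ XOR → 111100010101 = 3861
→ shifted left by 1 (mod 2^12) → 111000101010 = 3626

3626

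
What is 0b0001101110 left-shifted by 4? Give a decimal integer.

x = 00001101110
shift left by 4 → 11011100000 = 1760
(equivalently, 110 × 2^4 = 110 × 16)

1760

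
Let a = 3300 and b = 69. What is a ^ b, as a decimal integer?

3233

3300 = 110011100100
69 = 000001000101
XOR → 110010100001 = 3233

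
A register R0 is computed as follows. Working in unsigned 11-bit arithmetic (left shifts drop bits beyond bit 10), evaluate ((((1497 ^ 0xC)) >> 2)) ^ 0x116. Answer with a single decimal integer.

1497 = 10111011001
0xC = 00000001100
→ ^ → 10111010101 = 1493
→ >> 2 → 00101110101 = 373
0x116 = 00100010110
→ ^ → 00001100011 = 99

99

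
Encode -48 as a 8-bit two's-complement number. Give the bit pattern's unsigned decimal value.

208

48 in 8 bits: 00110000
Invert: 11001111
Add 1:  11010000 = 208
(Check: 2^8 - 48 = 256 - 48 = 208.)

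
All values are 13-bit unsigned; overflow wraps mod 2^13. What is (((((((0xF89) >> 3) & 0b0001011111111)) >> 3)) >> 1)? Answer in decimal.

0xF89 = 0111110001001
→ >> 3 → 0000111110001 = 497
0b0001011111111 = 0001011111111
→ & → 0000011110001 = 241
→ >> 3 → 0000000011110 = 30
→ >> 1 → 0000000001111 = 15

15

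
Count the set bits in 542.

5

542 = 1000011110
Count the 1s: 1 + 1 + 1 + 1 + 1 = 5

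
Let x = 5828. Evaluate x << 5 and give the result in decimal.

186496

5828 = 000001011011000100
shift left by 5 → 101101100010000000 = 186496
(equivalently, 5828 × 2^5 = 5828 × 32)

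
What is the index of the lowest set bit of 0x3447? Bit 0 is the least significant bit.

0

0x3447 = 11010001000111
Trailing zeros: 0, so the lowest set bit is bit 0 (value 1).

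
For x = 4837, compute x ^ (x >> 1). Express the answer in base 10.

x = 1001011100101 = 4837
x>>1 = 0100101110010
XOR  = 1101110010111 = 7063
(x ^ (x >> 1) gives the standard binary-reflected Gray code of x.)

7063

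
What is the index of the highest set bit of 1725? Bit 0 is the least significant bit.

1725 = 11010111101
The topmost 1 is at position 10 (since 2^10 = 1024 ≤ 1725 < 2048).

10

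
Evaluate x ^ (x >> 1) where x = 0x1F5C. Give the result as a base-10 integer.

x = 1111101011100 = 8028
x>>1 = 0111110101110
XOR  = 1000011110010 = 4338
(x ^ (x >> 1) gives the standard binary-reflected Gray code of x.)

4338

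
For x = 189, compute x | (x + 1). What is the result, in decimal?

x = 10111101 = 189
x + 1 = 10111110
OR    = 10111111 = 191
(x | (x + 1) sets the lowest cleared bit.)

191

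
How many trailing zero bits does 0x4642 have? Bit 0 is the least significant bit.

1

0x4642 = 100011001000010
Trailing zeros: 1, so the lowest set bit is bit 1 (value 2).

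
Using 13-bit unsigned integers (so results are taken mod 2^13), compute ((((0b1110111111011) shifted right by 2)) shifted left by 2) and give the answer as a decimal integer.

0b1110111111011 = 1110111111011
→ shifted right by 2 → 0011101111110 = 1918
→ shifted left by 2 (mod 2^13) → 1110111111000 = 7672

7672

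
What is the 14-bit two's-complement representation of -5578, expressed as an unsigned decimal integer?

10806

5578 in 14 bits: 01010111001010
Invert: 10101000110101
Add 1:  10101000110110 = 10806
(Check: 2^14 - 5578 = 16384 - 5578 = 10806.)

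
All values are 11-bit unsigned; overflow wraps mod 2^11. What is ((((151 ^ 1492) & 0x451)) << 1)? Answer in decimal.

130

151 = 00010010111
1492 = 10111010100
→ ^ → 10101000011 = 1347
0x451 = 10001010001
→ & → 10001000001 = 1089
→ << 1 (mod 2^11) → 00010000010 = 130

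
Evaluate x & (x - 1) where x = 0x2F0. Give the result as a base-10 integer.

736

x = 1011110000 = 752
x - 1 = 1011101111
AND   = 1011100000 = 736
(x & (x - 1) clears the lowest set bit of x.)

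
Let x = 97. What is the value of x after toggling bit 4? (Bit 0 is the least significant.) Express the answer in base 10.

x = 001100001
bit 4 is currently 0; toggle it via x ^ (1 << 4) = x ^ 16
→ 001110001 = 113

113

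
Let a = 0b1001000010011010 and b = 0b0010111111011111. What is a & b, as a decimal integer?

a = 1001000010011010
b = 0010111111011111
AND → 0000000010011010 = 154

154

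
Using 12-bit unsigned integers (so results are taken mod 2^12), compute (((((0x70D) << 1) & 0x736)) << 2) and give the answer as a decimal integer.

0x70D = 011100001101
→ << 1 (mod 2^12) → 111000011010 = 3610
0x736 = 011100110110
→ & → 011000010010 = 1554
→ << 2 (mod 2^12) → 100001001000 = 2120

2120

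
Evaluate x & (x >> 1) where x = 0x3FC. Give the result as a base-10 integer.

508

x = 1111111100 = 1020
x>>1 = 0111111110
AND  = 0111111100 = 508
(x & (x >> 1) has a 1 wherever x has two consecutive 1 bits.)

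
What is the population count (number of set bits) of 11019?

7

11019 = 10101100001011
Count the 1s: 1 + 1 + 1 + 1 + 1 + 1 + 1 = 7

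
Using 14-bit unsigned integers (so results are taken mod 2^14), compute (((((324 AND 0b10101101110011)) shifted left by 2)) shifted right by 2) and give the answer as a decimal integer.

320

324 = 00000101000100
0b10101101110011 = 10101101110011
→ AND → 00000101000000 = 320
→ shifted left by 2 (mod 2^14) → 00010100000000 = 1280
→ shifted right by 2 → 00000101000000 = 320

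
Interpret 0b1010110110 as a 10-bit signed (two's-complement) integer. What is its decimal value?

pattern = 1010110110 (MSB is 1 ⇒ negative)
Invert: 0101001001, add 1 → 0101001010 = 330, so the value is -330.
(Equivalently: 694 - 2^10 = 694 - 1024 = -330.)

-330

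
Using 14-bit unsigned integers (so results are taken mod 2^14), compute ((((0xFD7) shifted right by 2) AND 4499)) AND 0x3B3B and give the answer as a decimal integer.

273

0xFD7 = 00111111010111
→ shifted right by 2 → 00001111110101 = 1013
4499 = 01000110010011
→ AND → 00000110010001 = 401
0x3B3B = 11101100111011
→ AND → 00000100010001 = 273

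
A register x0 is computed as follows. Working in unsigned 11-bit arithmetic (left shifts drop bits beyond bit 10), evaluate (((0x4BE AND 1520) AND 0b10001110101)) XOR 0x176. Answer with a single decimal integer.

1350

0x4BE = 10010111110
1520 = 10111110000
→ AND → 10010110000 = 1200
0b10001110101 = 10001110101
→ AND → 10000110000 = 1072
0x176 = 00101110110
→ XOR → 10101000110 = 1350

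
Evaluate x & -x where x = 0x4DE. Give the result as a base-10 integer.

2

x = 10011011110 = 1246
-x (two's complement) = …01100100010
AND   = 00000000010 = 2
(x & -x isolates the lowest set bit of x.)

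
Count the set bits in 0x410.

0x410 = 10000010000
Count the 1s: 1 + 1 = 2

2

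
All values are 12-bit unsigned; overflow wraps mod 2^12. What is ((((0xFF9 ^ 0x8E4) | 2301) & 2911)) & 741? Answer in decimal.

0xFF9 = 111111111001
0x8E4 = 100011100100
→ ^ → 011100011101 = 1821
2301 = 100011111101
→ | → 111111111101 = 4093
2911 = 101101011111
→ & → 101101011101 = 2909
741 = 001011100101
→ & → 001001000101 = 581

581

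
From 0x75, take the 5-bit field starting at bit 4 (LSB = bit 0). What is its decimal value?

7

v = 001110101
Shift right by 4: 00111
Mask low 5 bits: 00111 = 7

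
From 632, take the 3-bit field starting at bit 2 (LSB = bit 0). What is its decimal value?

v = 1001111000
Shift right by 2: 10011110
Mask low 3 bits: 110 = 6

6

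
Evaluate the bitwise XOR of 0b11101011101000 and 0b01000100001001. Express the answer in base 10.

11233

a = 11101011101000
b = 01000100001001
XOR → 10101111100001 = 11233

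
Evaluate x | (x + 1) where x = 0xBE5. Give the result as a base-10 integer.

x = 101111100101 = 3045
x + 1 = 101111100110
OR    = 101111100111 = 3047
(x | (x + 1) sets the lowest cleared bit.)

3047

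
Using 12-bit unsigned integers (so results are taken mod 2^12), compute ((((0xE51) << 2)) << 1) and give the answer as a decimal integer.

0xE51 = 111001010001
→ << 2 (mod 2^12) → 100101000100 = 2372
→ << 1 (mod 2^12) → 001010001000 = 648

648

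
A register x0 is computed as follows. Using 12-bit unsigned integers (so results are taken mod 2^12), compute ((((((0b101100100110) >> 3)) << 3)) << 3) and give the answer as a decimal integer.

2304

0b101100100110 = 101100100110
→ >> 3 → 000101100100 = 356
→ << 3 (mod 2^12) → 101100100000 = 2848
→ << 3 (mod 2^12) → 100100000000 = 2304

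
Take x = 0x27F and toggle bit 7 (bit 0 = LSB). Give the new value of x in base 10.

x = 01001111111
bit 7 is currently 0; toggle it via x ^ (1 << 7) = x ^ 128
→ 01011111111 = 767

767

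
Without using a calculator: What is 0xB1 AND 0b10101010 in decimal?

0xB1 = 10110001
b = 10101010
AND → 10100000 = 160

160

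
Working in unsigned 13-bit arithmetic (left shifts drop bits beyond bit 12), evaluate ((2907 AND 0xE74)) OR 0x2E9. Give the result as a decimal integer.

2907 = 0101101011011
0xE74 = 0111001110100
→ AND → 0101001010000 = 2640
0x2E9 = 0001011101001
→ OR → 0101011111001 = 2809

2809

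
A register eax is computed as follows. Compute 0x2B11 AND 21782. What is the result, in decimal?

0x2B11 = 010101100010001
21782 = 101010100010110
AND → 000000100010000 = 272

272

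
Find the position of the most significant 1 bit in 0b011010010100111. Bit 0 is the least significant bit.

0b011010010100111 = 11010010100111
The topmost 1 is at position 13 (since 2^13 = 8192 ≤ 13479 < 16384).

13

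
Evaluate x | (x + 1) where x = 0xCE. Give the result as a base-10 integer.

207

x = 11001110 = 206
x + 1 = 11001111
OR    = 11001111 = 207
(x | (x + 1) sets the lowest cleared bit.)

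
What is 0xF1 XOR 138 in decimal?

0xF1 = 11110001
138 = 10001010
XOR → 01111011 = 123

123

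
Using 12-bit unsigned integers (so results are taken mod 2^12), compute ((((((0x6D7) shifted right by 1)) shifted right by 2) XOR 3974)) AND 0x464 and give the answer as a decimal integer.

0x6D7 = 011011010111
→ shifted right by 1 → 001101101011 = 875
→ shifted right by 2 → 000011011010 = 218
3974 = 111110000110
→ XOR → 111101011100 = 3932
0x464 = 010001100100
→ AND → 010001000100 = 1092

1092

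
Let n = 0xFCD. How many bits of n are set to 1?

0xFCD = 111111001101
Count the 1s: 1 + 1 + 1 + 1 + 1 + 1 + 1 + 1 + 1 = 9

9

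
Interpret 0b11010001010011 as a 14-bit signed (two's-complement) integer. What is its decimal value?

-2989

pattern = 11010001010011 (MSB is 1 ⇒ negative)
Invert: 00101110101100, add 1 → 00101110101101 = 2989, so the value is -2989.
(Equivalently: 13395 - 2^14 = 13395 - 16384 = -2989.)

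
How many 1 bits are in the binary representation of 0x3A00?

4

0x3A00 = 11101000000000
Count the 1s: 1 + 1 + 1 + 1 = 4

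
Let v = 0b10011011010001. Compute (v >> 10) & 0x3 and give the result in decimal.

1

v = 10011011010001
Shift right by 10: 1001
Mask low 2 bits: 01 = 1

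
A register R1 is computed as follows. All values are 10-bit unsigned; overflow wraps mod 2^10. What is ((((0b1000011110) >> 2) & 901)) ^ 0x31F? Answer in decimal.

922

0b1000011110 = 1000011110
→ >> 2 → 0010000111 = 135
901 = 1110000101
→ & → 0010000101 = 133
0x31F = 1100011111
→ ^ → 1110011010 = 922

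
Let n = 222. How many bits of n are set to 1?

6

222 = 11011110
Count the 1s: 1 + 1 + 1 + 1 + 1 + 1 = 6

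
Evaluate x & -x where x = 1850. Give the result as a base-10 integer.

2

x = 11100111010 = 1850
-x (two's complement) = …00011000110
AND   = 00000000010 = 2
(x & -x isolates the lowest set bit of x.)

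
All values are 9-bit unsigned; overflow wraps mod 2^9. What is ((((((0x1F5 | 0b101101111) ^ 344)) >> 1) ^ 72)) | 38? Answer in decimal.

63

0x1F5 = 111110101
0b101101111 = 101101111
→ | → 111111111 = 511
344 = 101011000
→ ^ → 010100111 = 167
→ >> 1 → 001010011 = 83
72 = 001001000
→ ^ → 000011011 = 27
38 = 000100110
→ | → 000111111 = 63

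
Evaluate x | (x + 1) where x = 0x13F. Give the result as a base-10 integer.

x = 100111111 = 319
x + 1 = 101000000
OR    = 101111111 = 383
(x | (x + 1) sets the lowest cleared bit.)

383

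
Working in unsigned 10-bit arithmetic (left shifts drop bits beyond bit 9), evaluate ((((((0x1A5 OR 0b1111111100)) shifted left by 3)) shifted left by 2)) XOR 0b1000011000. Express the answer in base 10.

440

0x1A5 = 0110100101
0b1111111100 = 1111111100
→ OR → 1111111101 = 1021
→ shifted left by 3 (mod 2^10) → 1111101000 = 1000
→ shifted left by 2 (mod 2^10) → 1110100000 = 928
0b1000011000 = 1000011000
→ XOR → 0110111000 = 440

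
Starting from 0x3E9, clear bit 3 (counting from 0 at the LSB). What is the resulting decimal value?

993

x = 01111101001
bit 3 is currently 1; clear it via x & ~(1 << 3) = x & ~8
→ 01111100001 = 993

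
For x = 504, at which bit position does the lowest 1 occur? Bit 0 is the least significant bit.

504 = 111111000
Trailing zeros: 3, so the lowest set bit is bit 3 (value 8).

3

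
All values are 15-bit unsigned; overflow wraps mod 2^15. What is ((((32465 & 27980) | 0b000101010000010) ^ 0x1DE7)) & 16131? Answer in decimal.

13057

32465 = 111111011010001
27980 = 110110101001100
→ & → 110110001000000 = 27712
0b000101010000010 = 000101010000010
→ | → 110111011000010 = 28354
0x1DE7 = 001110111100111
→ ^ → 111001100100101 = 29477
16131 = 011111100000011
→ & → 011001100000001 = 13057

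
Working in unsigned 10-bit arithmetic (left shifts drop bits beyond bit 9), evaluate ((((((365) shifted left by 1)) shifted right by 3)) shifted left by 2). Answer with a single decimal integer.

364

365 = 0101101101
→ shifted left by 1 (mod 2^10) → 1011011010 = 730
→ shifted right by 3 → 0001011011 = 91
→ shifted left by 2 (mod 2^10) → 0101101100 = 364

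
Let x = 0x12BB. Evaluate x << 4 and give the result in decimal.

76720

0x12BB = 00001001010111011
shift left by 4 → 10010101110110000 = 76720
(equivalently, 4795 × 2^4 = 4795 × 16)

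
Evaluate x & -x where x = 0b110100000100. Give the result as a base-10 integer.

x = 110100000100 = 3332
-x (two's complement) = …001011111100
AND   = 000000000100 = 4
(x & -x isolates the lowest set bit of x.)

4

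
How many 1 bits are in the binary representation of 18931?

9

18931 = 100100111110011
Count the 1s: 1 + 1 + 1 + 1 + 1 + 1 + 1 + 1 + 1 = 9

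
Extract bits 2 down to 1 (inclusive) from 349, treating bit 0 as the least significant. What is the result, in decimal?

v = 101011101
Shift right by 1: 10101110
Mask low 2 bits: 10 = 2

2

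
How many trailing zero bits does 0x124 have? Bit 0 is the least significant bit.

0x124 = 100100100
Trailing zeros: 2, so the lowest set bit is bit 2 (value 4).

2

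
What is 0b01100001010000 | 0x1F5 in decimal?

a = 1100001010000
0x1F5 = 0000111110101
 OR → 1100111110101 = 6645

6645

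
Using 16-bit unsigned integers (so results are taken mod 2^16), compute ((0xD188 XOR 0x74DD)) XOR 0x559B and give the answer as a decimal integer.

0xD188 = 1101000110001000
0x74DD = 0111010011011101
→ XOR → 1010010101010101 = 42325
0x559B = 0101010110011011
→ XOR → 1111000011001110 = 61646

61646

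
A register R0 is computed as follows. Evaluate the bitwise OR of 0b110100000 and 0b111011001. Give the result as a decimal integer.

a = 110100000
b = 111011001
 OR → 111111001 = 505

505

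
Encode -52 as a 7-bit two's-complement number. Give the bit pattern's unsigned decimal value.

76

52 in 7 bits: 0110100
Invert: 1001011
Add 1:  1001100 = 76
(Check: 2^7 - 52 = 128 - 52 = 76.)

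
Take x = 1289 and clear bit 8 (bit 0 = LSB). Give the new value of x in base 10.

x = 0010100001001
bit 8 is currently 1; clear it via x & ~(1 << 8) = x & ~256
→ 0010000001001 = 1033

1033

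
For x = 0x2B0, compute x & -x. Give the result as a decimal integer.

x = 1010110000 = 688
-x (two's complement) = …0101010000
AND   = 0000010000 = 16
(x & -x isolates the lowest set bit of x.)

16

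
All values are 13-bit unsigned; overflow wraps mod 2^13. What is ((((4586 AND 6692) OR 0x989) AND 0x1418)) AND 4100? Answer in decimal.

4096

4586 = 1000111101010
6692 = 1101000100100
→ AND → 1000000100000 = 4128
0x989 = 0100110001001
→ OR → 1100110101001 = 6569
0x1418 = 1010000011000
→ AND → 1000000001000 = 4104
4100 = 1000000000100
→ AND → 1000000000000 = 4096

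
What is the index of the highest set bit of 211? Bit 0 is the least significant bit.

7

211 = 11010011
The topmost 1 is at position 7 (since 2^7 = 128 ≤ 211 < 256).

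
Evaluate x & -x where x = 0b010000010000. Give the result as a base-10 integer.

16

x = 10000010000 = 1040
-x (two's complement) = …01111110000
AND   = 00000010000 = 16
(x & -x isolates the lowest set bit of x.)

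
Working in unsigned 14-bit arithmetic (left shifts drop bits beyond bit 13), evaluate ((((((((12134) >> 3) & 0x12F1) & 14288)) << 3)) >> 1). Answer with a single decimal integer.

12134 = 10111101100110
→ >> 3 → 00010111101100 = 1516
0x12F1 = 01001011110001
→ & → 00000011100000 = 224
14288 = 11011111010000
→ & → 00000011000000 = 192
→ << 3 (mod 2^14) → 00011000000000 = 1536
→ >> 1 → 00001100000000 = 768

768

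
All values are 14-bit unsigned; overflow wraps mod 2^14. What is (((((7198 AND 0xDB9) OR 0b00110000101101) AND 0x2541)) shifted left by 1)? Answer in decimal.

7198 = 01110000011110
0xDB9 = 00110110111001
→ AND → 00110000011000 = 3096
0b00110000101101 = 00110000101101
→ OR → 00110000111101 = 3133
0x2541 = 10010101000001
→ AND → 00010000000001 = 1025
→ shifted left by 1 (mod 2^14) → 00100000000010 = 2050

2050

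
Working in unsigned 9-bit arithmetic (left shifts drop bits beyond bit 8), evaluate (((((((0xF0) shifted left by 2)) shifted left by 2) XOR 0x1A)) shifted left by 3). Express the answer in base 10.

208

0xF0 = 011110000
→ shifted left by 2 (mod 2^9) → 111000000 = 448
→ shifted left by 2 (mod 2^9) → 100000000 = 256
0x1A = 000011010
→ XOR → 100011010 = 282
→ shifted left by 3 (mod 2^9) → 011010000 = 208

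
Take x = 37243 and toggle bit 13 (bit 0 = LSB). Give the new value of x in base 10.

45435

x = 1001000101111011
bit 13 is currently 0; toggle it via x ^ (1 << 13) = x ^ 8192
→ 1011000101111011 = 45435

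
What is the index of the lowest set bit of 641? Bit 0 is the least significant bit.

641 = 1010000001
Trailing zeros: 0, so the lowest set bit is bit 0 (value 1).

0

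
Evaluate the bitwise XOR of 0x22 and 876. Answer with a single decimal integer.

0x22 = 0000100010
876 = 1101101100
XOR → 1101001110 = 846

846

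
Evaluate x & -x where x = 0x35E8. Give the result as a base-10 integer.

x = 11010111101000 = 13800
-x (two's complement) = …00101000011000
AND   = 00000000001000 = 8
(x & -x isolates the lowest set bit of x.)

8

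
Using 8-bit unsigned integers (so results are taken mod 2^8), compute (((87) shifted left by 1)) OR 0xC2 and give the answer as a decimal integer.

238

87 = 01010111
→ shifted left by 1 (mod 2^8) → 10101110 = 174
0xC2 = 11000010
→ OR → 11101110 = 238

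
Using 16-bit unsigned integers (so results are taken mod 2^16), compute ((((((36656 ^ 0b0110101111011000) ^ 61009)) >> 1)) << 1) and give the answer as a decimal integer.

36656 = 1000111100110000
0b0110101111011000 = 0110101111011000
→ ^ → 1110010011101000 = 58600
61009 = 1110111001010001
→ ^ → 0000101010111001 = 2745
→ >> 1 → 0000010101011100 = 1372
→ << 1 (mod 2^16) → 0000101010111000 = 2744

2744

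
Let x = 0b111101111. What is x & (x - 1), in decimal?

494

x = 111101111 = 495
x - 1 = 111101110
AND   = 111101110 = 494
(x & (x - 1) clears the lowest set bit of x.)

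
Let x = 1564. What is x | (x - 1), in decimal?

x = 11000011100 = 1564
x - 1 = 11000011011
OR    = 11000011111 = 1567
(x | (x - 1) sets all bits below the lowest set bit.)

1567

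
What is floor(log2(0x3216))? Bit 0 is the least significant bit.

13

0x3216 = 11001000010110
The topmost 1 is at position 13 (since 2^13 = 8192 ≤ 12822 < 16384).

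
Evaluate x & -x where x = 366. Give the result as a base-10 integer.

2

x = 101101110 = 366
-x (two's complement) = …010010010
AND   = 000000010 = 2
(x & -x isolates the lowest set bit of x.)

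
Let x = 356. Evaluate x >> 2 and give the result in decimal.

89

356 = 101100100
shift right by 2 → 001011001 = 89
(equivalently, floor(356 / 4))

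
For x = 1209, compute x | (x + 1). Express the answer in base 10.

x = 10010111001 = 1209
x + 1 = 10010111010
OR    = 10010111011 = 1211
(x | (x + 1) sets the lowest cleared bit.)

1211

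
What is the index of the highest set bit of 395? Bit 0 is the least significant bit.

8

395 = 110001011
The topmost 1 is at position 8 (since 2^8 = 256 ≤ 395 < 512).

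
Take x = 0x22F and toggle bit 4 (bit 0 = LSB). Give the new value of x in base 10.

575

x = 1000101111
bit 4 is currently 0; toggle it via x ^ (1 << 4) = x ^ 16
→ 1000111111 = 575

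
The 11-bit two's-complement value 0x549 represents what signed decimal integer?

pattern = 10101001001 (MSB is 1 ⇒ negative)
Invert: 01010110110, add 1 → 01010110111 = 695, so the value is -695.
(Equivalently: 1353 - 2^11 = 1353 - 2048 = -695.)

-695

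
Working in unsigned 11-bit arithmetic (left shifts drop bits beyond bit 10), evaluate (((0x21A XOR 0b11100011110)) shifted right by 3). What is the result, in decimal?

0x21A = 01000011010
0b11100011110 = 11100011110
→ XOR → 10100000100 = 1284
→ shifted right by 3 → 00010100000 = 160

160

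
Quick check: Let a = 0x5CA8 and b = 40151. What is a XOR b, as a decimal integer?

49279

0x5CA8 = 0101110010101000
40151 = 1001110011010111
XOR → 1100000001111111 = 49279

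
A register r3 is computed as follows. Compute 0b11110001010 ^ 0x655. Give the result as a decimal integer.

a = 11110001010
0x655 = 11001010101
XOR → 00111011111 = 479

479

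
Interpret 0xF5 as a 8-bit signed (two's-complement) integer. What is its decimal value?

-11

pattern = 11110101 (MSB is 1 ⇒ negative)
Invert: 00001010, add 1 → 00001011 = 11, so the value is -11.
(Equivalently: 245 - 2^8 = 245 - 256 = -11.)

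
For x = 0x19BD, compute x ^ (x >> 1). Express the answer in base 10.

x = 1100110111101 = 6589
x>>1 = 0110011011110
XOR  = 1010101100011 = 5475
(x ^ (x >> 1) gives the standard binary-reflected Gray code of x.)

5475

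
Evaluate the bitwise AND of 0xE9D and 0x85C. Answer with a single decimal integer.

2076

0xE9D = 111010011101
0x85C = 100001011100
AND → 100000011100 = 2076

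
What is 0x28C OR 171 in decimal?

687

0x28C = 1010001100
171 = 0010101011
 OR → 1010101111 = 687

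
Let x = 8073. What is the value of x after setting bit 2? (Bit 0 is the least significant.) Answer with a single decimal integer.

8077

x = 01111110001001
bit 2 is currently 0; set it via x | (1 << 2) = x | 4
→ 01111110001101 = 8077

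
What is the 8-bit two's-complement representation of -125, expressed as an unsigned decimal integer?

131

125 in 8 bits: 01111101
Invert: 10000010
Add 1:  10000011 = 131
(Check: 2^8 - 125 = 256 - 125 = 131.)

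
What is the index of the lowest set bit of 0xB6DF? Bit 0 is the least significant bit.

0xB6DF = 1011011011011111
Trailing zeros: 0, so the lowest set bit is bit 0 (value 1).

0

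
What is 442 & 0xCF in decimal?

442 = 110111010
0xCF = 011001111
AND → 010001010 = 138

138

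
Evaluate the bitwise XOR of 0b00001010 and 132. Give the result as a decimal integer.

142

a = 00001010
132 = 10000100
XOR → 10001110 = 142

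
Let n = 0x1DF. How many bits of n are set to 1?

0x1DF = 111011111
Count the 1s: 1 + 1 + 1 + 1 + 1 + 1 + 1 + 1 = 8

8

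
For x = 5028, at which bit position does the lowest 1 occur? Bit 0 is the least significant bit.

5028 = 1001110100100
Trailing zeros: 2, so the lowest set bit is bit 2 (value 4).

2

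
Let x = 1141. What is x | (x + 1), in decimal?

1143

x = 10001110101 = 1141
x + 1 = 10001110110
OR    = 10001110111 = 1143
(x | (x + 1) sets the lowest cleared bit.)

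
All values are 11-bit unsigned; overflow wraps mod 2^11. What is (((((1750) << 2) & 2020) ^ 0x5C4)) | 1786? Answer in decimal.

1790

1750 = 11011010110
→ << 2 (mod 2^11) → 01101011000 = 856
2020 = 11111100100
→ & → 01101000000 = 832
0x5C4 = 10111000100
→ ^ → 11010000100 = 1668
1786 = 11011111010
→ | → 11011111110 = 1790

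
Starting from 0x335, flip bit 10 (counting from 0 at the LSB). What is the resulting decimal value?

x = 0001100110101
bit 10 is currently 0; toggle it via x ^ (1 << 10) = x ^ 1024
→ 0011100110101 = 1845

1845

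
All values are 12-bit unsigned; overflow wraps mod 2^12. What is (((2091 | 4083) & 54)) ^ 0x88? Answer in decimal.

2091 = 100000101011
4083 = 111111110011
→ | → 111111111011 = 4091
54 = 000000110110
→ & → 000000110010 = 50
0x88 = 000010001000
→ ^ → 000010111010 = 186

186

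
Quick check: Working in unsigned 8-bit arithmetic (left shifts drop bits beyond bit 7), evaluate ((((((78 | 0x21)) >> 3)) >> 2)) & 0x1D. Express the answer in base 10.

1

78 = 01001110
0x21 = 00100001
→ | → 01101111 = 111
→ >> 3 → 00001101 = 13
→ >> 2 → 00000011 = 3
0x1D = 00011101
→ & → 00000001 = 1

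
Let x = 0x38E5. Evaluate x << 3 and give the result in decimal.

0x38E5 = 00011100011100101
shift left by 3 → 11100011100101000 = 116520
(equivalently, 14565 × 2^3 = 14565 × 8)

116520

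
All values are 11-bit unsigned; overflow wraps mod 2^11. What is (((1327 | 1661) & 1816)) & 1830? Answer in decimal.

1327 = 10100101111
1661 = 11001111101
→ | → 11101111111 = 1919
1816 = 11100011000
→ & → 11100011000 = 1816
1830 = 11100100110
→ & → 11100000000 = 1792

1792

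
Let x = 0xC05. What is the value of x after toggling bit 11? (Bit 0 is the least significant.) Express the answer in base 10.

1029

x = 0110000000101
bit 11 is currently 1; toggle it via x ^ (1 << 11) = x ^ 2048
→ 0010000000101 = 1029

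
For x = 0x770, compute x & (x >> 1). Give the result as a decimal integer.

816

x = 11101110000 = 1904
x>>1 = 01110111000
AND  = 01100110000 = 816
(x & (x >> 1) has a 1 wherever x has two consecutive 1 bits.)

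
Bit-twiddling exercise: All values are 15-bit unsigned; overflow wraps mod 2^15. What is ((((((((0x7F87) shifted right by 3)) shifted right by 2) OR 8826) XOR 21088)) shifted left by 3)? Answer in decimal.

0x7F87 = 111111110000111
→ shifted right by 3 → 000111111110000 = 4080
→ shifted right by 2 → 000001111111100 = 1020
8826 = 010001001111010
→ OR → 010001111111110 = 9214
21088 = 101001001100000
→ XOR → 111000110011110 = 29086
→ shifted left by 3 (mod 2^15) → 000110011110000 = 3312

3312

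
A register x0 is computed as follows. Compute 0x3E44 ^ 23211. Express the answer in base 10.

0x3E44 = 011111001000100
23211 = 101101010101011
XOR → 110010011101111 = 25839

25839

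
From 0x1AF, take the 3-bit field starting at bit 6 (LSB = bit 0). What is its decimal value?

6

v = 0110101111
Shift right by 6: 0110
Mask low 3 bits: 110 = 6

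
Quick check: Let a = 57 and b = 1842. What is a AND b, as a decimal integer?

48

57 = 00000111001
1842 = 11100110010
AND → 00000110000 = 48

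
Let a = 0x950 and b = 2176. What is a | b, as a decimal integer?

0x950 = 100101010000
2176 = 100010000000
 OR → 100111010000 = 2512

2512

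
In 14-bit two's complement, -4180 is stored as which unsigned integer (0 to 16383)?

4180 in 14 bits: 01000001010100
Invert: 10111110101011
Add 1:  10111110101100 = 12204
(Check: 2^14 - 4180 = 16384 - 4180 = 12204.)

12204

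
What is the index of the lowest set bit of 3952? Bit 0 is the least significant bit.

3952 = 111101110000
Trailing zeros: 4, so the lowest set bit is bit 4 (value 16).

4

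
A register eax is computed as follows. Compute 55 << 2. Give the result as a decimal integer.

220

55 = 00110111
shift left by 2 → 11011100 = 220
(equivalently, 55 × 2^2 = 55 × 4)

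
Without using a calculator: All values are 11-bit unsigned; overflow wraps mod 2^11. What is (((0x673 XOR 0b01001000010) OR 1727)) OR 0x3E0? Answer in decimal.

2047

0x673 = 11001110011
0b01001000010 = 01001000010
→ XOR → 10000110001 = 1073
1727 = 11010111111
→ OR → 11010111111 = 1727
0x3E0 = 01111100000
→ OR → 11111111111 = 2047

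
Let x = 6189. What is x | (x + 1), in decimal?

x = 1100000101101 = 6189
x + 1 = 1100000101110
OR    = 1100000101111 = 6191
(x | (x + 1) sets the lowest cleared bit.)

6191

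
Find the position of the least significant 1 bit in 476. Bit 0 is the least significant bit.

2

476 = 111011100
Trailing zeros: 2, so the lowest set bit is bit 2 (value 4).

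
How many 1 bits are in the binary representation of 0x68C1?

6

0x68C1 = 110100011000001
Count the 1s: 1 + 1 + 1 + 1 + 1 + 1 = 6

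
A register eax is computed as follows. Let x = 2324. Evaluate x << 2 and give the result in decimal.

2324 = 00100100010100
shift left by 2 → 10010001010000 = 9296
(equivalently, 2324 × 2^2 = 2324 × 4)

9296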